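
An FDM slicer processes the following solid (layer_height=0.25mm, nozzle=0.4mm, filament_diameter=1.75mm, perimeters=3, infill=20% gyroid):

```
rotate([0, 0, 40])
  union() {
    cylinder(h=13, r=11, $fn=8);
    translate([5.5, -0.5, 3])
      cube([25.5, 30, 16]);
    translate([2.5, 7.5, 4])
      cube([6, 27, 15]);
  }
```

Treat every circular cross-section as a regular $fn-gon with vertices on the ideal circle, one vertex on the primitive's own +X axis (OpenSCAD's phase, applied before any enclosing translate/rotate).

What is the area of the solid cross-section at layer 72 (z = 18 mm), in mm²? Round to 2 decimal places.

861.00 mm²

At z = 18 mm: the cylinder does not reach this height (z outside [0, 13]); the 25.5×30 cube at (5.5, -0.5) contributes its full rectangle (area 765.00 mm²); the 6×27 cube at (2.5, 7.5) contributes its full rectangle (area 162.00 mm²); Merging all regions: the regions partially overlap — summed areas 927.00 mm² minus the doubly-counted overlap 66.00 mm² gives 861.00 mm² — area = 861.00 mm²; (whole slice rotated 40° about Z — lengths, areas and connectivity unchanged). Overall, the cross-section is a single solid region. Net area = 861.00 mm².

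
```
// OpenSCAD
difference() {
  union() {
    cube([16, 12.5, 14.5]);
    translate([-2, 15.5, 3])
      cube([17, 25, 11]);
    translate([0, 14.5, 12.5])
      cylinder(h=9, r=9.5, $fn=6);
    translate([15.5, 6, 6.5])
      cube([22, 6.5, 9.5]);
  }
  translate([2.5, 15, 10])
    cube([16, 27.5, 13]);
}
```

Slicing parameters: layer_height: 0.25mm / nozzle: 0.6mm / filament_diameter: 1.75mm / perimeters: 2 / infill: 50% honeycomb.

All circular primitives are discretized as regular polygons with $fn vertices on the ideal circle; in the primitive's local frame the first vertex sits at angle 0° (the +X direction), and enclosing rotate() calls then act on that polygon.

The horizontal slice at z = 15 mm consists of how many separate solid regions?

At z = 15 mm: the cube does not reach this height (z outside [0, 14.5]); the cube at (-2, 15.5) is absent (z outside [3, 14]); the cylinder at (0, 14.5): section is a regular 6-gon, circumradius r=9.5; the cube at (15.5, 6) is present — its section is the full 22×6.5 rectangle; Merging all regions: the 2 present regions are separate (no shared area or edge), so areas and boundary lengths simply add and each stays a separate island — 2 connected regions; the 16×27.5 cube at (2.5, 15) contributes its full rectangle; After the difference (first − rest): starting from that combined region, the 16×27.5 cube at (2.5, 15) partially overlaps it — only the 34.62 mm² overlap (of its 440.00 mm²) is removed, clipping the outline — 2 connected regions. The result has 2 disconnected regions.

2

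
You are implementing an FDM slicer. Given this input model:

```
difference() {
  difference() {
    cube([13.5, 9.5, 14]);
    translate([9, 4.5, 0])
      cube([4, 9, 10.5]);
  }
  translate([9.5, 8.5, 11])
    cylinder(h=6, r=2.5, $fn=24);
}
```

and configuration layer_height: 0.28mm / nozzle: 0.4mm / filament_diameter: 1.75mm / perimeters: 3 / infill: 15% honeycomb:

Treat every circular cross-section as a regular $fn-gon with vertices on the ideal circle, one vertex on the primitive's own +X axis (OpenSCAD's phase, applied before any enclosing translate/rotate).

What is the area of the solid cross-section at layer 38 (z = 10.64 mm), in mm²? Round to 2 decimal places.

At z = 10.64 mm: the 13.5×9.5 cube contributes its full rectangle (area 128.25 mm²); the cube at (9, 4.5) does not reach this height (z outside [0, 10.5]); Taking the first minus the rest: none of the subtracted shapes is present at this height, so the 13.5×9.5 cube is unchanged — area = 128.25 mm²; the cylinder at (9.5, 8.5) is not intersected at this z (z outside [11, 17]); Taking the first minus the rest: none of the subtracted shapes is present at this height, so that combined region is unchanged — area = 128.25 mm². Overall, the cross-section is a single solid region. Net area = 128.25 mm².

128.25 mm²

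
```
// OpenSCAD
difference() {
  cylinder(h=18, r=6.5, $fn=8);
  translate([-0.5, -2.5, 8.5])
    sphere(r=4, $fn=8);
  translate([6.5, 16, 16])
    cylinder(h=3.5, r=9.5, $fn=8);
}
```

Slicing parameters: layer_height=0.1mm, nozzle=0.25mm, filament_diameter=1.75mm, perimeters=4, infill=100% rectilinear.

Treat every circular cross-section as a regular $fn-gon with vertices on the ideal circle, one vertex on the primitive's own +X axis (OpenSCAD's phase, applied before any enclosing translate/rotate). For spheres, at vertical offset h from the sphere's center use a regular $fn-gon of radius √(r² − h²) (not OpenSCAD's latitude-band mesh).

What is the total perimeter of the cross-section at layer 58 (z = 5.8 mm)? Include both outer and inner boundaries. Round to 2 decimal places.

57.87 mm

At z = 5.8 mm: the r=6.5 cylinder contributes a regular 8-gon of circumradius 6.5 (perimeter = 2·8·6.500·sin(180°/8) = 39.80 mm); the r=4 sphere at (-0.5, -2.5) contributes a regular 8-gon of circumradius √(4²−2.7²) = 2.951 (perimeter = 2·8·2.951·sin(180°/8) = 18.07 mm); the cylinder at (6.5, 16) does not reach this height (z outside [16, 19.5]); Subtracting the remaining from the first: starting from the r=6.5 cylinder, the r=4 sphere at (-0.5, -2.5) lies wholly inside it (removes its full 24.64 mm² and its 18.07 mm outline becomes a hole wall) — boundary (outer + 1 inner loop) = 57.87 mm. Overall, the cross-section is one region with 1 hole. Total boundary length (outer + inner) = 57.87 mm.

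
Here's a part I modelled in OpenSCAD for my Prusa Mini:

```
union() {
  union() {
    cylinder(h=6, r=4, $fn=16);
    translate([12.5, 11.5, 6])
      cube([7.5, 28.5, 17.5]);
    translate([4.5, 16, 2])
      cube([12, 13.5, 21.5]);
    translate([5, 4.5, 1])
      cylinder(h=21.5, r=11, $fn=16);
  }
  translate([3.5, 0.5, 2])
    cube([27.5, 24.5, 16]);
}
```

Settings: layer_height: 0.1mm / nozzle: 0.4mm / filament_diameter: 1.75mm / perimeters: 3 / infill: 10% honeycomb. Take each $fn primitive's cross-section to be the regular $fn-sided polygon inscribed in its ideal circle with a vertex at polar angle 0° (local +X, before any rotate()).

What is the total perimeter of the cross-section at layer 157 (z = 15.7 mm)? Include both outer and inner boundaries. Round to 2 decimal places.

At z = 15.7 mm: the cylinder does not reach this height (z outside [0, 6]); the 7.5×28.5 cube at (12.5, 11.5) contributes its full rectangle (perimeter 72.00 mm); the cube at (4.5, 16) is present — its section is the full 12×13.5 rectangle (perimeter 51.00 mm); the r=11 cylinder at (5, 4.5) gives a regular 16-gon of circumradius 11 (constant along its height) (perimeter = 2·16·11.000·sin(180°/16) = 68.67 mm); Merging all regions: the regions partially overlap (shared area 54.44 mm²), so the edge portions inside another operand are dropped and the merged outline is re-measured after clipping — boundary = 153.64 mm; the cube at (3.5, 0.5) (footprint 27.5×24.5) is included at this height (perimeter 104.00 mm); Merging all regions: the regions partially overlap (shared area 330.10 mm²), so the edge portions inside another operand are dropped and the merged outline is re-measured after clipping — boundary = 153.49 mm. Overall, the cross-section is a single solid region. Total boundary length (outer) = 153.49 mm.

153.49 mm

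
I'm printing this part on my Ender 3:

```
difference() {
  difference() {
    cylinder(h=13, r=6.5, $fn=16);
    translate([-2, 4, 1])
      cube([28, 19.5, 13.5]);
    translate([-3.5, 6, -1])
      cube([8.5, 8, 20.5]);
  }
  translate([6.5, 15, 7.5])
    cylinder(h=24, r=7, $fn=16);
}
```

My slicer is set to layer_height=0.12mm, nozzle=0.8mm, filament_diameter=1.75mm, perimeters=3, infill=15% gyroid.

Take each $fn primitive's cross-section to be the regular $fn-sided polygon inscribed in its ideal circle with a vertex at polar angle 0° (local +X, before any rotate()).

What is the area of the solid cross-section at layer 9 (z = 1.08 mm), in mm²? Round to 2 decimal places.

116.25 mm²

At z = 1.08 mm: the r=6.5 cylinder contributes a regular 16-gon of circumradius 6.5 (area = (16/2)·6.500²·sin(360°/16) = 129.35 mm²); the 28×19.5 cube at (-2, 4) contributes its full rectangle (area 546.00 mm²); the 8.5×8 cube at (-3.5, 6) contributes its full rectangle (area 68.00 mm²); After the difference (first − rest): starting from the r=6.5 cylinder (129.35 mm²), the 28×19.5 cube at (-2, 4) partially overlaps it — only the 13.07 mm² overlap (of its 546.00 mm²) is removed, clipping the outline; the 8.5×8 cube at (-3.5, 6) partially overlaps it — only the 0.03 mm² overlap (of its 68.00 mm²) is removed, clipping the outline — area = 116.25 mm²; the cylinder at (6.5, 15) does not reach this height (z outside [7.5, 31.5]); Subtracting the remaining from the first: none of the subtracted shapes is present at this height, so that combined region is unchanged — area = 116.25 mm². Overall, the cross-section is a single solid region. Net area = 116.25 mm².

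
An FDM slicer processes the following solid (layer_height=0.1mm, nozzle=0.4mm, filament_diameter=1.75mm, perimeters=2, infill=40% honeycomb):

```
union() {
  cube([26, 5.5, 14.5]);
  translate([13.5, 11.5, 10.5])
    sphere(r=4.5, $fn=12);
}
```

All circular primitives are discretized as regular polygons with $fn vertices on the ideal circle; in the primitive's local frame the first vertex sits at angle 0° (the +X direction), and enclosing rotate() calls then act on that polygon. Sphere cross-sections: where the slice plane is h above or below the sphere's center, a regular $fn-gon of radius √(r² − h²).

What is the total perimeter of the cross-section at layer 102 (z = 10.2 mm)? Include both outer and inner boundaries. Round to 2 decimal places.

90.89 mm

At z = 10.2 mm: the 26×5.5 cube contributes its full rectangle (perimeter 63.00 mm); the r=4.5 sphere at (13.5, 11.5) slices to a regular 12-gon of circumradius 4.490 (√(r²−h²) with h=0.3 from center) (perimeter = 2·12·4.490·sin(180°/12) = 27.89 mm); Combining (union): the 2 present regions are separate (no shared area or edge), so areas and boundary lengths simply add and each stays a separate island — boundary = 90.89 mm. Overall, the cross-section has 2 separate islands. Total boundary length (outer) = 90.89 mm.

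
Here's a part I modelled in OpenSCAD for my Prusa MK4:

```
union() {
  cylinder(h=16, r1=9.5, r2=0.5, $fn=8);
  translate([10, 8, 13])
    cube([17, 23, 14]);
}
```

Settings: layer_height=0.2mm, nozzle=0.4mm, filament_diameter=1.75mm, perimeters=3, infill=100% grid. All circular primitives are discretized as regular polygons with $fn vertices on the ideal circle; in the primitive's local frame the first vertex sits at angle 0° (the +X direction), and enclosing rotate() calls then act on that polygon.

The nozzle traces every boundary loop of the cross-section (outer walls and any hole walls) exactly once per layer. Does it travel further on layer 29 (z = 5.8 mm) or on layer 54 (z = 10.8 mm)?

Layer 29 (z = 5.8): the cone contributes a regular 8-gon of circumradius 6.238 (interpolated between r1=9.5 and r2=0.5 at t=0.362) (perimeter = 2·8·6.238·sin(180°/8) = 38.19 mm); the cube at (10, 8) is absent (z outside [13, 27]); Merging all regions: only the cone is present, so the union is just that shape — boundary = 38.19 mm. So its perimeter = 38.19 mm. Layer 54 (z = 10.8): the cone contributes a regular 8-gon of circumradius 3.425 (interpolated between r1=9.5 and r2=0.5 at t=0.675) (perimeter = 2·8·3.425·sin(180°/8) = 20.97 mm); the cube at (10, 8) does not reach this height (z outside [13, 27]); Combining (union): only the cone is present, so the union is just that shape — boundary = 20.97 mm. So its perimeter = 20.97 mm. Layer 29 is larger (38.19 vs 20.97 mm).

layer 29 (z = 5.8 mm)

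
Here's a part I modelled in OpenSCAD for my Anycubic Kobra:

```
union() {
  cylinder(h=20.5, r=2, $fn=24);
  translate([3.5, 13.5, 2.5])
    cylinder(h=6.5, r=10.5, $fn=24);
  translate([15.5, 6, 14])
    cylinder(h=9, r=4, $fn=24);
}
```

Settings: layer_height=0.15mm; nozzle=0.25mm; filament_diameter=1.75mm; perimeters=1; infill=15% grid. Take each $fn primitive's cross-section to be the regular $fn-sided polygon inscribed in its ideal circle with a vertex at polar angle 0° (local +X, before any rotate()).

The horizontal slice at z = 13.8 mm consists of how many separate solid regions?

1

At z = 13.8 mm: the r=2 cylinder gives a regular 24-gon of circumradius 2 (constant along its height); the cylinder at (3.5, 13.5) is absent (z outside [2.5, 9]); the cylinder at (15.5, 6) is not intersected at this z (z outside [14, 23]); Merging all regions: only the r=2 cylinder is present, so the union is just that shape — 1 connected region. The result has 1 disconnected region.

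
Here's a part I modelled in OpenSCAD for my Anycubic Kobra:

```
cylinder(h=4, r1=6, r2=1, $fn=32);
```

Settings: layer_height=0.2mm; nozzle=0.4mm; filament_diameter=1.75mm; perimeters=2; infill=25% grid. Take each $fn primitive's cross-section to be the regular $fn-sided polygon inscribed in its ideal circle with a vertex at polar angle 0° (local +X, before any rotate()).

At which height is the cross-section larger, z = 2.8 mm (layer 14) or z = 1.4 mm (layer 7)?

Layer 14 (z = 2.8): the cone: at t=0.700 of its height the radius interpolates to r₁+(r₂−r₁)t = 2.500, giving a regular 32-gon of that circumradius (area = (32/2)·2.500²·sin(360°/32) = 19.51 mm²). So its area = 19.51 mm². Layer 7 (z = 1.4): the cone: at t=0.350 of its height the radius interpolates to r₁+(r₂−r₁)t = 4.250, giving a regular 32-gon of that circumradius (area = (32/2)·4.250²·sin(360°/32) = 56.38 mm²). So its area = 56.38 mm². Layer 7 is larger (56.38 vs 19.51 mm²).

layer 7 (z = 1.4 mm)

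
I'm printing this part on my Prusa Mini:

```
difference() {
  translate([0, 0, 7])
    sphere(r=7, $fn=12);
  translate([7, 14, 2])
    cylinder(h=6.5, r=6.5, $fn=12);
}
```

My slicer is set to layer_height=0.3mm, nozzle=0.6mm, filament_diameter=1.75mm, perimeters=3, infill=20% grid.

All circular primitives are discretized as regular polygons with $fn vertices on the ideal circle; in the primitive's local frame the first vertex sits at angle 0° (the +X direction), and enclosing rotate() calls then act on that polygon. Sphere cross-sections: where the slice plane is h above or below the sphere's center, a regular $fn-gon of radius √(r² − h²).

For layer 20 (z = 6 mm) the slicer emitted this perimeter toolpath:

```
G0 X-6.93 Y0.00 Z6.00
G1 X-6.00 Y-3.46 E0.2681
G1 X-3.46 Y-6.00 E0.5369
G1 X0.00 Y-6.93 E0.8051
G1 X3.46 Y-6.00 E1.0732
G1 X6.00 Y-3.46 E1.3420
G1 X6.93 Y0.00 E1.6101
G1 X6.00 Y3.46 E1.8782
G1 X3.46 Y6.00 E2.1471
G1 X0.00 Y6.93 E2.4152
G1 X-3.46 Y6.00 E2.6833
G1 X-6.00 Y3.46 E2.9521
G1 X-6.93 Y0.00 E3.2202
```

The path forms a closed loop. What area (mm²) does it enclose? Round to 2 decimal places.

Apply the shoelace formula to the sequence of (X, Y) vertices; enclosed area = 143.97 mm².

143.97 mm²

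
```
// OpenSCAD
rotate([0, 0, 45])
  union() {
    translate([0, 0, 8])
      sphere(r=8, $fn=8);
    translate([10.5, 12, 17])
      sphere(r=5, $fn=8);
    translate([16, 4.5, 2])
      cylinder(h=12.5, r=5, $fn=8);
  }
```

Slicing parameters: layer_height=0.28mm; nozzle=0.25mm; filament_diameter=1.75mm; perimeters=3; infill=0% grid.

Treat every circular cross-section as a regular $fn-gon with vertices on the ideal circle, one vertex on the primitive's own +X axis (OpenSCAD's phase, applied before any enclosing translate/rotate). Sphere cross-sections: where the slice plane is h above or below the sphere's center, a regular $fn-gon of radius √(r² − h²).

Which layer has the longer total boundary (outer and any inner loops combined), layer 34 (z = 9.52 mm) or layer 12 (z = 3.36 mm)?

Layer 34 (z = 9.52): the r=8 sphere contributes a regular 8-gon of circumradius √(8²−1.52²) = 7.854 (perimeter = 2·8·7.854·sin(180°/8) = 48.09 mm); the sphere at (10.5, 12) is absent (|z−center|=7.480 > r=5); the r=5 cylinder at (16, 4.5) contributes a regular 8-gon of circumradius 5 (perimeter = 2·8·5.000·sin(180°/8) = 30.61 mm); Merging all regions: the 2 present regions are separate (no shared area or edge), so areas and boundary lengths simply add and each stays a separate island — boundary = 78.71 mm; (rotated 45° about Z; rotation is an isometry so areas/perimeters/island counts are preserved). So its perimeter = 78.71 mm. Layer 12 (z = 3.36): the r=8 sphere contributes a regular 8-gon of circumradius √(8²−4.64²) = 6.517 (perimeter = 2·8·6.517·sin(180°/8) = 39.90 mm); the sphere at (10.5, 12) does not reach this height (|z−center|=13.640 > r=5); the r=5 cylinder at (16, 4.5) contributes a regular 8-gon of circumradius 5 (perimeter = 2·8·5.000·sin(180°/8) = 30.61 mm); Taking the union: the 2 present regions are separate (no shared area or edge), so areas and boundary lengths simply add and each stays a separate island — boundary = 70.52 mm; (whole slice rotated 45° about Z — lengths, areas and connectivity unchanged). So its perimeter = 70.52 mm. Layer 34 is larger (78.71 vs 70.52 mm).

layer 34 (z = 9.52 mm)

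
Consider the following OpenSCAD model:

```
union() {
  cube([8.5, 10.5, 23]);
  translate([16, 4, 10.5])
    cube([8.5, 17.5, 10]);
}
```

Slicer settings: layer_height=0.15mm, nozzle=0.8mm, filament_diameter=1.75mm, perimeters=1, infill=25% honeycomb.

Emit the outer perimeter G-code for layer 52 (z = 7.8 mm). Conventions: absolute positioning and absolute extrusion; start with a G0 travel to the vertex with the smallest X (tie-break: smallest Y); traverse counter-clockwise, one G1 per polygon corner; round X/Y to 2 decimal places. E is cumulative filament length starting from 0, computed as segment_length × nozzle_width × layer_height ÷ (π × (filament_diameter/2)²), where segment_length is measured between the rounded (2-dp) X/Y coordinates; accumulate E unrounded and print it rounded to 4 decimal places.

At z = 7.8 mm: the cube is present — its section is the full 8.5×10.5 rectangle; the cube at (16, 4) does not reach this height (z outside [10.5, 20.5]); Combining (union): only the 8.5×10.5 cube is present, so the union is just that shape — 1 connected region. The outline is a single polygon with 4 vertices. Extrusion per mm of travel: 0.8 × 0.15 / (π × 0.875²) = 0.049890. Accumulating E over each segment gives final E = 1.8958.

G0 X0.00 Y0.00 Z7.80
G1 X8.50 Y0.00 E0.4241
G1 X8.50 Y10.50 E0.9479
G1 X0.00 Y10.50 E1.3720
G1 X0.00 Y0.00 E1.8958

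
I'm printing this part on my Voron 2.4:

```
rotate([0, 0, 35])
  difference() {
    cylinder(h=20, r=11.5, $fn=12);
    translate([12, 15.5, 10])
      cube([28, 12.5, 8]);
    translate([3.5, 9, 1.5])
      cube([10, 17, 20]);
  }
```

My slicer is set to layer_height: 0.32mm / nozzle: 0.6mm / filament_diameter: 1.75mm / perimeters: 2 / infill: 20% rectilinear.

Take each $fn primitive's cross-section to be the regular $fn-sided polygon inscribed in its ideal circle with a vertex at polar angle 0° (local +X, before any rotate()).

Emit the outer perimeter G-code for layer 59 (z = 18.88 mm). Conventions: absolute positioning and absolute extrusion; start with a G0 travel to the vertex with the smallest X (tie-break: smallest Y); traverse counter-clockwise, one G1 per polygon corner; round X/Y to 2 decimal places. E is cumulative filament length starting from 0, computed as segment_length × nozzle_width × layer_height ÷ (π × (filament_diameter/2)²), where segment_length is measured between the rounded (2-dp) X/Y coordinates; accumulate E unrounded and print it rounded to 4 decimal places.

G0 X-11.46 Y-1.00 Z18.88
G1 X-9.42 Y-6.60 E0.4758
G1 X-4.86 Y-10.42 E0.9506
G1 X1.00 Y-11.46 E1.4257
G1 X6.60 Y-9.42 E1.9014
G1 X10.42 Y-4.86 E2.3763
G1 X11.46 Y1.00 E2.8514
G1 X9.42 Y6.60 E3.3271
G1 X4.86 Y10.42 E3.8020
G1 X0.33 Y11.22 E4.1692
G1 X-2.30 Y9.38 E4.4254
G1 X-3.19 Y10.66 E4.5498
G1 X-6.60 Y9.42 E4.8395
G1 X-10.42 Y4.86 E5.3143
G1 X-11.46 Y-1.00 E5.7894

At z = 18.88 mm: the r=11.5 cylinder contributes a regular 12-gon of circumradius 11.5; the cube at (12, 15.5) is absent (z outside [10, 18]); the cube at (3.5, 9) (footprint 10×17) is included at this height; Taking the first minus the rest: starting from the r=11.5 cylinder, the 10×17 cube at (3.5, 9) partially overlaps it — only the 3.30 mm² overlap (of its 170.00 mm²) is removed, clipping the outline — 1 connected region; (whole slice rotated 35° about Z — lengths, areas and connectivity unchanged). The outline is a single polygon with 14 vertices. Extrusion per mm of travel: 0.6 × 0.32 / (π × 0.875²) = 0.079824. Accumulating E over each segment gives final E = 5.7894.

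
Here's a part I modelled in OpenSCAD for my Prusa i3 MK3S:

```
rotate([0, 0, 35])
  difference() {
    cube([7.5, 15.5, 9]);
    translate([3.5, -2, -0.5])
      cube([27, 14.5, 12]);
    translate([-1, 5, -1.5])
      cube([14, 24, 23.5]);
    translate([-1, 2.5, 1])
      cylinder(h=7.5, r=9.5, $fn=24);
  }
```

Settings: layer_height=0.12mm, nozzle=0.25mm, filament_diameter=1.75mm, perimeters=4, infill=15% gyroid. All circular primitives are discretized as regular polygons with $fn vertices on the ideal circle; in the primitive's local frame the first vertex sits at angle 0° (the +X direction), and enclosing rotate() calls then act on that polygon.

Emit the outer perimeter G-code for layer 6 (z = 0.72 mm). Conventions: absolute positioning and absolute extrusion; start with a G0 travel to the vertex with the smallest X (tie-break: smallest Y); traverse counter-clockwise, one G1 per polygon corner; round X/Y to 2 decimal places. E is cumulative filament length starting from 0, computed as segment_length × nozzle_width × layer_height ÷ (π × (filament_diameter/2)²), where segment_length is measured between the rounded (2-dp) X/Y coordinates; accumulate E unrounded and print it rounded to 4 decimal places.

G0 X-2.87 Y4.10 Z0.72
G1 X0.00 Y0.00 E0.0624
G1 X2.87 Y2.01 E0.1061
G1 X0.00 Y6.10 E0.1684
G1 X-2.87 Y4.10 E0.2121

At z = 0.72 mm: the 7.5×15.5 cube contributes its full rectangle; the 27×14.5 cube at (3.5, -2) contributes its full rectangle; the 14×24 cube at (-1, 5) contributes its full rectangle; the cylinder at (-1, 2.5) does not reach this height (z outside [1, 8.5]); Subtracting the remaining from the first: starting from the 7.5×15.5 cube, the 27×14.5 cube at (3.5, -2) partially overlaps it — only the 50.00 mm² overlap (of its 391.50 mm²) is removed, clipping the outline; the 14×24 cube at (-1, 5) partially overlaps it — only the 48.75 mm² overlap (of its 336.00 mm²) is removed, clipping the outline — 1 connected region; (whole slice rotated 35° about Z — lengths, areas and connectivity unchanged). The outline is a single polygon with 4 vertices. Extrusion per mm of travel: 0.25 × 0.12 / (π × 0.875²) = 0.012473. Accumulating E over each segment gives final E = 0.2121.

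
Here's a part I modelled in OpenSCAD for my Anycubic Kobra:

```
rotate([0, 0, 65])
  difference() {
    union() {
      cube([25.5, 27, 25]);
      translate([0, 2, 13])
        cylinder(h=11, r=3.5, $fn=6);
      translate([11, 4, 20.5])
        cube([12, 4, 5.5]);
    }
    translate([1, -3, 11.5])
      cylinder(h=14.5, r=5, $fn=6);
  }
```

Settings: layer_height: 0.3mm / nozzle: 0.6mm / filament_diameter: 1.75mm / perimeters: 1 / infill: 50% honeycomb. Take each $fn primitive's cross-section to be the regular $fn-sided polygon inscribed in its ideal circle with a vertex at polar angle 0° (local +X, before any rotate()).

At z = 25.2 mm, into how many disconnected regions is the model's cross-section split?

At z = 25.2 mm: the cube is absent (z outside [0, 25]); the cylinder at (0, 2) is not intersected at this z (z outside [13, 24]); the cube at (11, 4) is present — its section is the full 12×4 rectangle; Merging all regions: only the 12×4 cube at (11, 4) is present, so the union is just that shape — 1 connected region; the r=5 cylinder at (1, -3) contributes a regular 6-gon of circumradius 5; Taking the first minus the rest: starting from that combined region, the r=5 cylinder at (1, -3) misses the remaining region (no effect) — 1 connected region; (whole slice rotated 65° about Z — lengths, areas and connectivity unchanged). The result has 1 disconnected region.

1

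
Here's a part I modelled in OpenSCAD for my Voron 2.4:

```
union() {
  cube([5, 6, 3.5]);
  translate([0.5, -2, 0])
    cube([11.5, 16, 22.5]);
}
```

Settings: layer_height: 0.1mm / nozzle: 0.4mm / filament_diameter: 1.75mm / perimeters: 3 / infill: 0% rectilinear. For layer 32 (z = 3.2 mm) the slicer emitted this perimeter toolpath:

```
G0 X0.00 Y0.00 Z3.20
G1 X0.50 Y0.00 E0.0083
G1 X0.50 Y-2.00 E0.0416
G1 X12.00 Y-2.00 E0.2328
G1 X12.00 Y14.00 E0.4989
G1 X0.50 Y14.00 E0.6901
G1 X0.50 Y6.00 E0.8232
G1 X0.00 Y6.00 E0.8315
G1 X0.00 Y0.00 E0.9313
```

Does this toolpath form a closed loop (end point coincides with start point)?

Start point (G0): (0.00, 0.00). End point (last G1): the path returns to the start — closed.

yes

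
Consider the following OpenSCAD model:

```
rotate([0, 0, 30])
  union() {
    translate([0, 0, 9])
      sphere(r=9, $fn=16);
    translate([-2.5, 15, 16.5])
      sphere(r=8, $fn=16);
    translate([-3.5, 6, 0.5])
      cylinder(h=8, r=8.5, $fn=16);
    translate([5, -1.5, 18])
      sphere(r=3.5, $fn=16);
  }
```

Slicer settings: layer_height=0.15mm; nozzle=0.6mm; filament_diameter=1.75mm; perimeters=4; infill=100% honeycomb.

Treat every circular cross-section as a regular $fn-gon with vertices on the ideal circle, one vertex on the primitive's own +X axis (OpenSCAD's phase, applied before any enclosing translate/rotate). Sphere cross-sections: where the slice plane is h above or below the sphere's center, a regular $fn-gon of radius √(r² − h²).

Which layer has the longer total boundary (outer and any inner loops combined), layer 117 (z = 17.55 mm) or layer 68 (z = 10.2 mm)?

layer 68 (z = 10.2 mm)

Layer 117 (z = 17.55): the r=9 sphere contributes a regular 16-gon of circumradius √(9²−8.55²) = 2.810 (perimeter = 2·16·2.810·sin(180°/16) = 17.54 mm); the r=8 sphere at (-2.5, 15) contributes a regular 16-gon of circumradius √(8²−1.05²) = 7.931 (perimeter = 2·16·7.931·sin(180°/16) = 49.51 mm); the cylinder at (-3.5, 6) is not intersected at this z (z outside [0.5, 8.5]); the r=3.5 sphere at (5, -1.5) slices to a regular 16-gon of circumradius 3.471 (√(r²−h²) with h=0.45 from center) (perimeter = 2·16·3.471·sin(180°/16) = 21.67 mm); Taking the union: the regions partially overlap (shared area 2.21 mm²), so the edge portions inside another operand are dropped and the merged outline is re-measured after clipping — boundary = 81.63 mm; (whole slice rotated 30° about Z — lengths, areas and connectivity unchanged). So its perimeter = 81.63 mm. Layer 68 (z = 10.2): the r=9 sphere contributes a regular 16-gon of circumradius √(9²−1.2²) = 8.920 (perimeter = 2·16·8.920·sin(180°/16) = 55.68 mm); the sphere at (-2.5, 15): section is a regular 16-gon, circumradius = √(r²−h²) = √(8²−6.3²) = 4.931 (perimeter = 2·16·4.931·sin(180°/16) = 30.78 mm); the cylinder at (-3.5, 6) is not intersected at this z (z outside [0.5, 8.5]); the sphere at (5, -1.5) is not intersected at this z (|z−center|=7.800 > r=3.5); Merging all regions: the 2 present regions are separate (no shared area or edge), so areas and boundary lengths simply add and each stays a separate island — boundary = 86.47 mm; (whole slice rotated 30° about Z — lengths, areas and connectivity unchanged). So its perimeter = 86.47 mm. Layer 68 is larger (86.47 vs 81.63 mm).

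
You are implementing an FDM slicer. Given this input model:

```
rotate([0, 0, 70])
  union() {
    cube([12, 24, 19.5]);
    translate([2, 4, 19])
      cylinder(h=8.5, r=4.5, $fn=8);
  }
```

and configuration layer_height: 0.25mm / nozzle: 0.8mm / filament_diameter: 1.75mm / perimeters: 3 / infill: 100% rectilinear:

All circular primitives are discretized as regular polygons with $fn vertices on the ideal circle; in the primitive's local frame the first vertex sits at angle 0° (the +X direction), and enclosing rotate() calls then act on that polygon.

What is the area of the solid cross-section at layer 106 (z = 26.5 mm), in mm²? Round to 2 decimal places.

57.28 mm²

At z = 26.5 mm: the cube is absent (z outside [0, 19.5]); the r=4.5 cylinder at (2, 4) gives a regular 8-gon of circumradius 4.5 (constant along its height) (area = (8/2)·4.500²·sin(360°/8) = 57.28 mm²); Taking the union: only the r=4.5 cylinder at (2, 4) is present, so the union is just that shape — area = 57.28 mm²; (whole slice rotated 70° about Z — lengths, areas and connectivity unchanged). Overall, the cross-section is a single solid region. Net area = 57.28 mm².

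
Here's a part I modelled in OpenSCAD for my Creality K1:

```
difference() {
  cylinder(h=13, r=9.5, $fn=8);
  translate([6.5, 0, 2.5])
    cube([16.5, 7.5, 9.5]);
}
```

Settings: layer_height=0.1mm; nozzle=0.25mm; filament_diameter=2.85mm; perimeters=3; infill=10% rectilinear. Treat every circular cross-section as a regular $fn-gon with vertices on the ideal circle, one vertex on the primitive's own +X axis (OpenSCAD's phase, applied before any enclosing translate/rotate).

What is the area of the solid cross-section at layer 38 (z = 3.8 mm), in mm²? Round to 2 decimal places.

At z = 3.8 mm: the r=9.5 cylinder gives a regular 8-gon of circumradius 9.5 (constant along its height) (area = (8/2)·9.500²·sin(360°/8) = 255.27 mm²); the cube at (6.5, 0) (footprint 16.5×7.5) is included at this height (area 123.75 mm²); After the difference (first − rest): starting from the r=9.5 cylinder (255.27 mm²), the 16.5×7.5 cube at (6.5, 0) partially overlaps it — only the 10.82 mm² overlap (of its 123.75 mm²) is removed, clipping the outline — area = 244.45 mm². Overall, the cross-section is a single solid region. Net area = 244.45 mm².

244.45 mm²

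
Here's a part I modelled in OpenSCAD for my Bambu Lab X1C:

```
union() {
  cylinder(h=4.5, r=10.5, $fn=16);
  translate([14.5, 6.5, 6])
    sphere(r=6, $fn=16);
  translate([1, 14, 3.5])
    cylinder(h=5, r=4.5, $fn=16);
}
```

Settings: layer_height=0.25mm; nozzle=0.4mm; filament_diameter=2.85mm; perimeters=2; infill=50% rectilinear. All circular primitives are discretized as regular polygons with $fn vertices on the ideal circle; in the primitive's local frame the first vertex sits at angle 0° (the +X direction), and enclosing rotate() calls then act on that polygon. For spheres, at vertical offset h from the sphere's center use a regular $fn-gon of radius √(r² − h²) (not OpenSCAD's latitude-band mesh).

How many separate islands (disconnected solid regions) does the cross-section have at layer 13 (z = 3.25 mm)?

2

At z = 3.25 mm: the r=10.5 cylinder contributes a regular 16-gon of circumradius 10.5; the r=6 sphere at (14.5, 6.5) contributes a regular 16-gon of circumradius √(6²−2.75²) = 5.333; the cylinder at (1, 14) does not reach this height (z outside [3.5, 8.5]); Taking the union: the 2 present regions are separate (no shared area or edge), so areas and boundary lengths simply add and each stays a separate island — 2 connected regions. Overall, the cross-section has 2 separate islands. Island count = 2.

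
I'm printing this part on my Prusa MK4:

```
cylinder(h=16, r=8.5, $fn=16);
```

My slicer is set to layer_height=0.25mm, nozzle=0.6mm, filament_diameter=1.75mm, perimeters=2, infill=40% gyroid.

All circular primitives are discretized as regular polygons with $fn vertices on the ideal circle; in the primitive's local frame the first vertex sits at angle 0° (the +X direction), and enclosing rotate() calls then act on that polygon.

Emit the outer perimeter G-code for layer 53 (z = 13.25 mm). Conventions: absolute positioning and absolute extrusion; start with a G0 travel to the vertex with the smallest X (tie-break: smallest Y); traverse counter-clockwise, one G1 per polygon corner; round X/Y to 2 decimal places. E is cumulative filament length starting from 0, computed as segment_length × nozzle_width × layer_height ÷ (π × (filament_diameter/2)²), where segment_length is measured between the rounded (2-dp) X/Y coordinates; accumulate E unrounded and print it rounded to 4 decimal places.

G0 X-8.50 Y0.00 Z13.25
G1 X-7.85 Y-3.25 E0.2067
G1 X-6.01 Y-6.01 E0.4136
G1 X-3.25 Y-7.85 E0.6204
G1 X0.00 Y-8.50 E0.8271
G1 X3.25 Y-7.85 E1.0338
G1 X6.01 Y-6.01 E1.2407
G1 X7.85 Y-3.25 E1.4475
G1 X8.50 Y0.00 E1.6542
G1 X7.85 Y3.25 E1.8609
G1 X6.01 Y6.01 E2.0678
G1 X3.25 Y7.85 E2.2746
G1 X0.00 Y8.50 E2.4813
G1 X-3.25 Y7.85 E2.6880
G1 X-6.01 Y6.01 E2.8949
G1 X-7.85 Y3.25 E3.1018
G1 X-8.50 Y0.00 E3.3085

At z = 13.25 mm: the r=8.5 cylinder gives a regular 16-gon of circumradius 8.5 (constant along its height). The outline is a single polygon with 16 vertices. Extrusion per mm of travel: 0.6 × 0.25 / (π × 0.875²) = 0.062363. Accumulating E over each segment gives final E = 3.3085.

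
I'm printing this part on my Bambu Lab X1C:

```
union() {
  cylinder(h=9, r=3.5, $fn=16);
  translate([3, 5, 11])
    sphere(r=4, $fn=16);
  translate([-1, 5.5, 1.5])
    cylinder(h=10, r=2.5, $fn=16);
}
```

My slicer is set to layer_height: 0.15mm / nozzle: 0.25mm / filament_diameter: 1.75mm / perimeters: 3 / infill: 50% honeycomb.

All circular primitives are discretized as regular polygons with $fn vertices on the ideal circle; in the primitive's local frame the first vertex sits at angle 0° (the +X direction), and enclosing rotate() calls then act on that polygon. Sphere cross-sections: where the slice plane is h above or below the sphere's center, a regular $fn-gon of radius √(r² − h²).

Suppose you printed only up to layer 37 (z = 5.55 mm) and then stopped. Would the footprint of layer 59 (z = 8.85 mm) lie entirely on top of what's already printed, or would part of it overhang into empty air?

part overhangs

Compare the two slices. At z = 5.55: the r=3.5 cylinder contributes a regular 16-gon of circumradius 3.5 (area = (16/2)·3.500²·sin(360°/16) = 37.50 mm²); the sphere at (3, 5) does not reach this height (|z−center|=5.450 > r=4); the r=2.5 cylinder at (-1, 5.5) contributes a regular 16-gon of circumradius 2.5 (area = (16/2)·2.500²·sin(360°/16) = 19.13 mm²); Combining (union): the regions partially overlap — summed areas 56.64 mm² minus the doubly-counted overlap 0.44 mm² gives 56.20 mm² — area = 56.20 mm². At z = 8.85: the r=3.5 cylinder contributes a regular 16-gon of circumradius 3.5 (area = (16/2)·3.500²·sin(360°/16) = 37.50 mm²); the sphere at (3, 5): section is a regular 16-gon, circumradius = √(r²−h²) = √(4²−2.15²) = 3.373 (area = (16/2)·3.373²·sin(360°/16) = 34.83 mm²); the cylinder at (-1, 5.5): section is a regular 16-gon, circumradius r=2.5 (area = (16/2)·2.500²·sin(360°/16) = 19.13 mm²); Combining (union): the regions partially overlap — summed areas 91.47 mm² minus the doubly-counted overlap 7.64 mm² gives 83.83 mm² — area = 83.83 mm². Checking containment: at z = 8.85 the cross-section extends beyond the z = 5.55 cross-section by about 27.63 mm².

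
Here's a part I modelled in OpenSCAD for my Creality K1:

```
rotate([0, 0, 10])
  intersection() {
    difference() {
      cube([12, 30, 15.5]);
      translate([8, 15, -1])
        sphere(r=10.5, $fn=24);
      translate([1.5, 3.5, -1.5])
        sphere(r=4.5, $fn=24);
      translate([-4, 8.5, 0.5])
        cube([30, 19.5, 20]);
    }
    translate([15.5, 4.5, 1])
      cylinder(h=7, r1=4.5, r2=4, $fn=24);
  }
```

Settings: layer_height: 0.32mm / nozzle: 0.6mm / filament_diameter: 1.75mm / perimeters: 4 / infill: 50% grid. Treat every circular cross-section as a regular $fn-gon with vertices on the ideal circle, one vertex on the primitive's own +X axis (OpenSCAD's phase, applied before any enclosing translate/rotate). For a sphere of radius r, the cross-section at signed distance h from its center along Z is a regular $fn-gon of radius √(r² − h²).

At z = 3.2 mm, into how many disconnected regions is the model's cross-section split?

1

At z = 3.2 mm: the cube (footprint 12×30) is included at this height; the sphere at (8, 15): section is a regular 24-gon, circumradius = √(r²−h²) = √(10.5²−4.2²) = 9.623; the sphere at (1.5, 3.5) is not intersected at this z (|z−center|=4.700 > r=4.5); the cube at (-4, 8.5) is present — its section is the full 30×19.5 rectangle; After the difference (first − rest): starting from the 12×30 cube, the r=10.5 sphere at (8, 15) partially overlaps it — only the 206.85 mm² overlap (of its 287.63 mm²) is removed, clipping the outline; the 30×19.5 cube at (-4, 8.5) partially overlaps it — only the 53.17 mm² overlap (of its 585.00 mm²) is removed, clipping the outline — 2 connected regions; the cone at (15.5, 4.5) (r1=4.5→r2=4) has section circumradius 4.343 here — a regular 24-gon; Taking the intersection: the cone at (15.5, 4.5) partially overlaps the result so far; clipping to the common part keeps 2.62 mm² — 1 connected region; (whole slice rotated 10° about Z — lengths, areas and connectivity unchanged). The result has 1 disconnected region.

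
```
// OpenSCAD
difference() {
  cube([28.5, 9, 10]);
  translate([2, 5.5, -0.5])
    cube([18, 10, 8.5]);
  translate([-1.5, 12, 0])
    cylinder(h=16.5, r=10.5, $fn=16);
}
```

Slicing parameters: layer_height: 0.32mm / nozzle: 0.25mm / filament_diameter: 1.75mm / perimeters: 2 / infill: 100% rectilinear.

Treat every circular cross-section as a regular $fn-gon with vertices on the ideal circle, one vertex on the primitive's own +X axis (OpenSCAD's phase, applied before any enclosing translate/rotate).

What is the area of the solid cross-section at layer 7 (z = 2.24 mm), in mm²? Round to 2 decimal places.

At z = 2.24 mm: the 28.5×9 cube contributes its full rectangle (area 256.50 mm²); the 18×10 cube at (2, 5.5) contributes its full rectangle (area 180.00 mm²); the r=10.5 cylinder at (-1.5, 12) gives a regular 16-gon of circumradius 10.5 (constant along its height) (area = (16/2)·10.500²·sin(360°/16) = 337.53 mm²); Subtracting the remaining from the first: starting from the 28.5×9 cube (256.50 mm²), the 18×10 cube at (2, 5.5) partially overlaps it — only the 63.00 mm² overlap (of its 180.00 mm²) is removed, clipping the outline; the r=10.5 cylinder at (-1.5, 12) partially overlaps it — only the 23.00 mm² overlap (of its 337.53 mm²) is removed, clipping the outline — area = 170.50 mm². Overall, the cross-section is a single solid region. Net area = 170.50 mm².

170.50 mm²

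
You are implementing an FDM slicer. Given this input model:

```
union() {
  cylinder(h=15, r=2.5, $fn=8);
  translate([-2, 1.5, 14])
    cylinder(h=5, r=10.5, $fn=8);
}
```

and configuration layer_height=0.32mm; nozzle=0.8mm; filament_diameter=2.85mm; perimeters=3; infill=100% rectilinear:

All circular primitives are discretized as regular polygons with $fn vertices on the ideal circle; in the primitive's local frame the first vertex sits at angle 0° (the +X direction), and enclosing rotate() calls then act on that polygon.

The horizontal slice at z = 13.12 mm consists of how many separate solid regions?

At z = 13.12 mm: the r=2.5 cylinder contributes a regular 8-gon of circumradius 2.5; the cylinder at (-2, 1.5) is not intersected at this z (z outside [14, 19]); Combining (union): only the r=2.5 cylinder is present, so the union is just that shape — 1 connected region. The result has 1 disconnected region.

1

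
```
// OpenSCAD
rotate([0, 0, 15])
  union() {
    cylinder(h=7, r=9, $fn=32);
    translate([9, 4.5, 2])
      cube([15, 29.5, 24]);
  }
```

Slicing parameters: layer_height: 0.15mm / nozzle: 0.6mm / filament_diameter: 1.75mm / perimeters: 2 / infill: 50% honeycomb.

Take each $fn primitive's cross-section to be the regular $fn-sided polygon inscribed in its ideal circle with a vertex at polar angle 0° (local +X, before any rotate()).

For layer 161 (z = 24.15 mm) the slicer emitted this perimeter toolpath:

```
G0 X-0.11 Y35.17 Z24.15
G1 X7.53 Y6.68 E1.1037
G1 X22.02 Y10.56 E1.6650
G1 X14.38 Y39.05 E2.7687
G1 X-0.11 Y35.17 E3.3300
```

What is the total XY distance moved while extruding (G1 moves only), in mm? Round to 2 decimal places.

88.99 mm

Sum the Euclidean lengths of each G1 segment: total = 88.99 mm.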